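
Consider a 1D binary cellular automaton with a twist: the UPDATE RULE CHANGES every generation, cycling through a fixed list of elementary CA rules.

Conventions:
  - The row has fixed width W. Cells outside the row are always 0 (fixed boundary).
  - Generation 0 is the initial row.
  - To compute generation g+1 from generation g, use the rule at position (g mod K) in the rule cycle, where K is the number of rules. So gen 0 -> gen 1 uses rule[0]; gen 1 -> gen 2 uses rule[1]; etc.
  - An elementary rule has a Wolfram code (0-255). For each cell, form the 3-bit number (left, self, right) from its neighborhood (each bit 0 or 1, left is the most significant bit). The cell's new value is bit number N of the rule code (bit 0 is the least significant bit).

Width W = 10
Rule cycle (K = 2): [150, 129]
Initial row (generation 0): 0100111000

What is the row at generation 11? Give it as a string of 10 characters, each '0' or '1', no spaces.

Gen 0: 0100111000
Gen 1 (rule 150): 1111010100
Gen 2 (rule 129): 0110000001
Gen 3 (rule 150): 1001000011
Gen 4 (rule 129): 0000011000
Gen 5 (rule 150): 0000100100
Gen 6 (rule 129): 1110000001
Gen 7 (rule 150): 0101000011
Gen 8 (rule 129): 0000011000
Gen 9 (rule 150): 0000100100
Gen 10 (rule 129): 1110000001
Gen 11 (rule 150): 0101000011

Answer: 0101000011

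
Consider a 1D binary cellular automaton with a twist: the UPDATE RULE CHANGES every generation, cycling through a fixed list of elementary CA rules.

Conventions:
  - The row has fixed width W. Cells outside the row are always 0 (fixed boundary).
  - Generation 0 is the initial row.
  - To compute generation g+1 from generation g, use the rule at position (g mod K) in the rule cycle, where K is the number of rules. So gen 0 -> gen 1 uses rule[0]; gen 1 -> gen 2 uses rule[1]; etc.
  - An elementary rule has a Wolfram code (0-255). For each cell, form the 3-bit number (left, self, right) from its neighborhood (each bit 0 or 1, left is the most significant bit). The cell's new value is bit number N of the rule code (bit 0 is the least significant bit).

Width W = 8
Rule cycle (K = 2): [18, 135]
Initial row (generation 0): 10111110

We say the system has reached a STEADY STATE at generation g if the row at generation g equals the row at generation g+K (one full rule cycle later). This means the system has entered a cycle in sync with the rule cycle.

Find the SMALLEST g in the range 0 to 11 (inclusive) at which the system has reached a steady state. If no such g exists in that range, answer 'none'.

Answer: 2

Derivation:
Gen 0: 10111110
Gen 1 (rule 18): 00000001
Gen 2 (rule 135): 11111111
Gen 3 (rule 18): 00000000
Gen 4 (rule 135): 11111111
Gen 5 (rule 18): 00000000
Gen 6 (rule 135): 11111111
Gen 7 (rule 18): 00000000
Gen 8 (rule 135): 11111111
Gen 9 (rule 18): 00000000
Gen 10 (rule 135): 11111111
Gen 11 (rule 18): 00000000
Gen 12 (rule 135): 11111111
Gen 13 (rule 18): 00000000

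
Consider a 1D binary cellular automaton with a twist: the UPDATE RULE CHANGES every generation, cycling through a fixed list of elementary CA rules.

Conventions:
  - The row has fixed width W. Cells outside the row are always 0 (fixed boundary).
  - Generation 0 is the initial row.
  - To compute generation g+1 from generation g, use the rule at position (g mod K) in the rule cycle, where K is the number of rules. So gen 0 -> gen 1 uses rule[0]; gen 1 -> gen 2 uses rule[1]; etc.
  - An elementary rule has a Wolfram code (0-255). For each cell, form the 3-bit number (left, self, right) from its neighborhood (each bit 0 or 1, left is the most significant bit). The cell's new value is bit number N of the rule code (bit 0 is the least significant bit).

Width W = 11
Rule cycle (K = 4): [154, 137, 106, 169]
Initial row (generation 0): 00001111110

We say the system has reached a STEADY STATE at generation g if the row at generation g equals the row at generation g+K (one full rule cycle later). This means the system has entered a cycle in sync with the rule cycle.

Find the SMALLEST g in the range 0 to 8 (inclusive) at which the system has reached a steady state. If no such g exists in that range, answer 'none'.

Gen 0: 00001111110
Gen 1 (rule 154): 00011111101
Gen 2 (rule 137): 11011111000
Gen 3 (rule 106): 11110001000
Gen 4 (rule 169): 11100100011
Gen 5 (rule 154): 11011010110
Gen 6 (rule 137): 10010000100
Gen 7 (rule 106): 00100001000
Gen 8 (rule 169): 10001100011
Gen 9 (rule 154): 01011010110
Gen 10 (rule 137): 00010000100
Gen 11 (rule 106): 00100001000
Gen 12 (rule 169): 10001100011

Answer: 7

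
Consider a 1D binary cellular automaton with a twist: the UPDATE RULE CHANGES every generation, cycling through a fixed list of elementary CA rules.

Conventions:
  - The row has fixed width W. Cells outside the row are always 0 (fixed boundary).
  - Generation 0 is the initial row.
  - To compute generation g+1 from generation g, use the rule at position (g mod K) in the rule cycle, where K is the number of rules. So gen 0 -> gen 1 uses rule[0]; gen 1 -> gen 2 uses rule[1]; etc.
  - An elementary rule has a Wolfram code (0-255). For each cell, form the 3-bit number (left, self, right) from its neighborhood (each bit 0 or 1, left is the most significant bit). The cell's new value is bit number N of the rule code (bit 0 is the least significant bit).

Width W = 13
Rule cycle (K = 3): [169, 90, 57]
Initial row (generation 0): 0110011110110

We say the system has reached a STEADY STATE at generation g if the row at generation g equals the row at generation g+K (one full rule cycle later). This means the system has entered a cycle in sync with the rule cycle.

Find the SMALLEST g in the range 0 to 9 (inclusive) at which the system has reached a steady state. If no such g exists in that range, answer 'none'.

Answer: none

Derivation:
Gen 0: 0110011110110
Gen 1 (rule 169): 0100011101100
Gen 2 (rule 90): 1010110101110
Gen 3 (rule 57): 0101101011001
Gen 4 (rule 169): 0011010110000
Gen 5 (rule 90): 0111000111000
Gen 6 (rule 57): 0100110100111
Gen 7 (rule 169): 0000101000110
Gen 8 (rule 90): 0001000101111
Gen 9 (rule 57): 1100110011000
Gen 10 (rule 169): 1000100010011
Gen 11 (rule 90): 0101010101111
Gen 12 (rule 57): 0010101011000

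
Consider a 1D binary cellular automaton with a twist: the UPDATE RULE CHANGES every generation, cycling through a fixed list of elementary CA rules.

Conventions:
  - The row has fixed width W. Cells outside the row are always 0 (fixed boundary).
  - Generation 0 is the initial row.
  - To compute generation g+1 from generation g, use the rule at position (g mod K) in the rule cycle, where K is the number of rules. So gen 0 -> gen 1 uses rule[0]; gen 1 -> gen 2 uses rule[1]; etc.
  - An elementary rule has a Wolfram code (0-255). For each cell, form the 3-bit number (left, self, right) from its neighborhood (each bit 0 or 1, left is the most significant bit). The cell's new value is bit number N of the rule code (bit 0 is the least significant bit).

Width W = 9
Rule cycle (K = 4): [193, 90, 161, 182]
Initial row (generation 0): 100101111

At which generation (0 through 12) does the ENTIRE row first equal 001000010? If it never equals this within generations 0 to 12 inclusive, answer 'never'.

Answer: 7

Derivation:
Gen 0: 100101111
Gen 1 (rule 193): 000000111
Gen 2 (rule 90): 000001101
Gen 3 (rule 161): 111100010
Gen 4 (rule 182): 011010111
Gen 5 (rule 193): 001000011
Gen 6 (rule 90): 010100111
Gen 7 (rule 161): 001000010
Gen 8 (rule 182): 011100111
Gen 9 (rule 193): 001100011
Gen 10 (rule 90): 011110111
Gen 11 (rule 161): 001101010
Gen 12 (rule 182): 010011111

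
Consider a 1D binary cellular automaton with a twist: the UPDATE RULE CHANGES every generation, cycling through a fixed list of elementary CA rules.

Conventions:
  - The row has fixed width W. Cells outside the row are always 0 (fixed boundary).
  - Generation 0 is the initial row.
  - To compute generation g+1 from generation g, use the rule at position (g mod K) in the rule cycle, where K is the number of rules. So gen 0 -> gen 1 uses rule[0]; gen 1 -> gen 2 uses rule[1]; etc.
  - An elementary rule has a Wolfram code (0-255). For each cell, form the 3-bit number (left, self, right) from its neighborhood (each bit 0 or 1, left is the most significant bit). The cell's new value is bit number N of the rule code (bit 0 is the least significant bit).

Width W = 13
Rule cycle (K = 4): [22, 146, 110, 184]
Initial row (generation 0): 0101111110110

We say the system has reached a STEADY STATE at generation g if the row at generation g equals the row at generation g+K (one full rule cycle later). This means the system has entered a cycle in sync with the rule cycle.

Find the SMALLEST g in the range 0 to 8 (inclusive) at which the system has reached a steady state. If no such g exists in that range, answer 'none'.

Answer: none

Derivation:
Gen 0: 0101111110110
Gen 1 (rule 22): 1100000000001
Gen 2 (rule 146): 0010000000010
Gen 3 (rule 110): 0110000000110
Gen 4 (rule 184): 0101000000101
Gen 5 (rule 22): 1101100001101
Gen 6 (rule 146): 0000010010000
Gen 7 (rule 110): 0000110110000
Gen 8 (rule 184): 0000101101000
Gen 9 (rule 22): 0001100001100
Gen 10 (rule 146): 0010010010010
Gen 11 (rule 110): 0110110110110
Gen 12 (rule 184): 0101101101101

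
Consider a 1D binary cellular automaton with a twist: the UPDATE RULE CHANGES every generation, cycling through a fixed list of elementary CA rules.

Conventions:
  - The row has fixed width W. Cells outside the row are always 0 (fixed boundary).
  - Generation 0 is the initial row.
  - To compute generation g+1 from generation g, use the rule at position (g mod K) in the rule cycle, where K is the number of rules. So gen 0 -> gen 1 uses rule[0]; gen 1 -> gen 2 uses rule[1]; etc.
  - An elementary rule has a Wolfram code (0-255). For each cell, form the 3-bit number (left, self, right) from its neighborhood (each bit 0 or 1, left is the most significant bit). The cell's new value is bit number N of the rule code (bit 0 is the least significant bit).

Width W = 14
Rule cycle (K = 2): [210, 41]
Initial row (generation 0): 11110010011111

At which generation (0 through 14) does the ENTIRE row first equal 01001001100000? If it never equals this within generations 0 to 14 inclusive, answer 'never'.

Answer: 10

Derivation:
Gen 0: 11110010011111
Gen 1 (rule 210): 01111101101111
Gen 2 (rule 41): 01000011011000
Gen 3 (rule 210): 10100101001100
Gen 4 (rule 41): 01000010001001
Gen 5 (rule 210): 10100101010110
Gen 6 (rule 41): 01000010101100
Gen 7 (rule 210): 10100100000110
Gen 8 (rule 41): 01000001110100
Gen 9 (rule 210): 10100010110010
Gen 10 (rule 41): 01001001100000
Gen 11 (rule 210): 10110110110000
Gen 12 (rule 41): 01101101100111
Gen 13 (rule 210): 10100100111011
Gen 14 (rule 41): 01000000100110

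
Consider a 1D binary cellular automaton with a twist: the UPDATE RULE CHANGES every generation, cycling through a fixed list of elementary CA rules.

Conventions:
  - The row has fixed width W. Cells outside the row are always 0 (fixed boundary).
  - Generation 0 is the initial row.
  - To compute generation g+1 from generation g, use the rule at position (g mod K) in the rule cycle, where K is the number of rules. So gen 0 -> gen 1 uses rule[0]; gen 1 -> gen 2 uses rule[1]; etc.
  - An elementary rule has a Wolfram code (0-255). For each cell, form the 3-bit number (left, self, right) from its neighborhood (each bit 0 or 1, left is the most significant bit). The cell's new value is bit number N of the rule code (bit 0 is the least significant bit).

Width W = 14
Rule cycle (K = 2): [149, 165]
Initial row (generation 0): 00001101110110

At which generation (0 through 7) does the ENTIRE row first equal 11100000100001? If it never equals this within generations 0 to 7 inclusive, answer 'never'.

Answer: 1

Derivation:
Gen 0: 00001101110110
Gen 1 (rule 149): 11100000100001
Gen 2 (rule 165): 01001110101101
Gen 3 (rule 149): 01100100100001
Gen 4 (rule 165): 00000100101101
Gen 5 (rule 149): 11110110100001
Gen 6 (rule 165): 01101001101101
Gen 7 (rule 149): 00001100000001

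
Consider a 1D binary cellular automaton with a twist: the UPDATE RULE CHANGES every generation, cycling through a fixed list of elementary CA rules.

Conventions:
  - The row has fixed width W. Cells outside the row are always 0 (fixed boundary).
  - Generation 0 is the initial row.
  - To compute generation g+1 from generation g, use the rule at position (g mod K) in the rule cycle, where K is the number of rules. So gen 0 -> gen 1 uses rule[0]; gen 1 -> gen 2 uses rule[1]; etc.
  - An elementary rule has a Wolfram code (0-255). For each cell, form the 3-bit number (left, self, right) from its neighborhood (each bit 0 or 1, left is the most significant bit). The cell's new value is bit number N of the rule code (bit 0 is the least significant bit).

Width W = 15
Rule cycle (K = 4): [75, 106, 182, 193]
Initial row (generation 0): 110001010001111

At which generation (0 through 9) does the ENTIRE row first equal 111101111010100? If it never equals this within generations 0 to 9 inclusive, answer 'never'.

Answer: never

Derivation:
Gen 0: 110001010001111
Gen 1 (rule 75): 110110000111001
Gen 2 (rule 106): 111110001101010
Gen 3 (rule 182): 011101010011111
Gen 4 (rule 193): 001100000001111
Gen 5 (rule 75): 111101111111001
Gen 6 (rule 106): 100111000001010
Gen 7 (rule 182): 111010100011111
Gen 8 (rule 193): 011000001001111
Gen 9 (rule 75): 111011110011001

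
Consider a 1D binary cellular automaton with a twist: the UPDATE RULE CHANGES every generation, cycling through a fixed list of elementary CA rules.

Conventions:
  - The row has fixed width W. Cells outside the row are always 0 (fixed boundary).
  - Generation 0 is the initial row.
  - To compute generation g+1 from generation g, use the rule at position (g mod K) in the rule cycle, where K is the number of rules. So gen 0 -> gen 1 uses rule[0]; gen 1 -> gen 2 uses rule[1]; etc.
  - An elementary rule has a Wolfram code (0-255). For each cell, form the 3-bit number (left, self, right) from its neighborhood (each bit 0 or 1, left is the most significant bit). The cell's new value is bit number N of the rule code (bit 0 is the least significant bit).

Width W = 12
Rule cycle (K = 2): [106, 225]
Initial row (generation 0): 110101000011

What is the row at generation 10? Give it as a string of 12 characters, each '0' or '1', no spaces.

Answer: 001001011000

Derivation:
Gen 0: 110101000011
Gen 1 (rule 106): 111010000111
Gen 2 (rule 225): 011100110011
Gen 3 (rule 106): 110101110111
Gen 4 (rule 225): 011010111011
Gen 5 (rule 106): 111101101111
Gen 6 (rule 225): 011110110111
Gen 7 (rule 106): 110011111101
Gen 8 (rule 225): 010001111110
Gen 9 (rule 106): 100011000010
Gen 10 (rule 225): 001001011000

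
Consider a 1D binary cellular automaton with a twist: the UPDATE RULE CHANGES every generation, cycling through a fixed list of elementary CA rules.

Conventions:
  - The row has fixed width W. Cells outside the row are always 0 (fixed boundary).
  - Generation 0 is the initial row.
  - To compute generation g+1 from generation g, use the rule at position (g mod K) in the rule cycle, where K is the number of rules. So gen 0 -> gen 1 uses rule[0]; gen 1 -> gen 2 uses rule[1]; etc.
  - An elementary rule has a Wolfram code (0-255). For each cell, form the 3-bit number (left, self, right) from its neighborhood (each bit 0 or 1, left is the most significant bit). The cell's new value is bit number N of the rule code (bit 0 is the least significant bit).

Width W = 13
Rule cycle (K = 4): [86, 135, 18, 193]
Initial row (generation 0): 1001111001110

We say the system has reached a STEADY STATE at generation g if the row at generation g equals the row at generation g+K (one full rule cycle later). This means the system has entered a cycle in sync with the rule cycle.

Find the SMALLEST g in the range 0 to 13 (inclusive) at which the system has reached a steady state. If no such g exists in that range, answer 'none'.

Answer: none

Derivation:
Gen 0: 1001111001110
Gen 1 (rule 86): 1110001110011
Gen 2 (rule 135): 0100110100100
Gen 3 (rule 18): 1011000011010
Gen 4 (rule 193): 0001011001000
Gen 5 (rule 86): 0011001111100
Gen 6 (rule 135): 1100010111001
Gen 7 (rule 18): 0010100000110
Gen 8 (rule 193): 1000001110010
Gen 9 (rule 86): 1100010011111
Gen 10 (rule 135): 0001110101110
Gen 11 (rule 18): 0010000000001
Gen 12 (rule 193): 1000111111100
Gen 13 (rule 86): 1101000000110
Gen 14 (rule 135): 0001011111000
Gen 15 (rule 18): 0010000000100
Gen 16 (rule 193): 1000111110001
Gen 17 (rule 86): 1101000011011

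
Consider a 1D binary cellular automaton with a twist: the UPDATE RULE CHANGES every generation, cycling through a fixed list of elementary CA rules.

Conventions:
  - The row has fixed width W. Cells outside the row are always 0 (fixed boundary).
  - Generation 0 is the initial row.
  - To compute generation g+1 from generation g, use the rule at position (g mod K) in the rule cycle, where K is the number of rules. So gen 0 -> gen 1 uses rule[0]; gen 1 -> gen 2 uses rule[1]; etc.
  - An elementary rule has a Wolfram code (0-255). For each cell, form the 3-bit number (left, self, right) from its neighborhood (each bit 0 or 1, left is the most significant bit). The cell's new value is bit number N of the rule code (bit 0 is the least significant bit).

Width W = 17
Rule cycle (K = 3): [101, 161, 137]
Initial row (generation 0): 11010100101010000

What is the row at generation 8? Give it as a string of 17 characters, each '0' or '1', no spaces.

Gen 0: 11010100101010000
Gen 1 (rule 101): 01111100111110111
Gen 2 (rule 161): 00111000011101010
Gen 3 (rule 137): 10110011011000000
Gen 4 (rule 101): 11010001101011111
Gen 5 (rule 161): 00100100010101110
Gen 6 (rule 137): 10000001000001100
Gen 7 (rule 101): 10111101011100101
Gen 8 (rule 161): 01011010101000010

Answer: 01011010101000010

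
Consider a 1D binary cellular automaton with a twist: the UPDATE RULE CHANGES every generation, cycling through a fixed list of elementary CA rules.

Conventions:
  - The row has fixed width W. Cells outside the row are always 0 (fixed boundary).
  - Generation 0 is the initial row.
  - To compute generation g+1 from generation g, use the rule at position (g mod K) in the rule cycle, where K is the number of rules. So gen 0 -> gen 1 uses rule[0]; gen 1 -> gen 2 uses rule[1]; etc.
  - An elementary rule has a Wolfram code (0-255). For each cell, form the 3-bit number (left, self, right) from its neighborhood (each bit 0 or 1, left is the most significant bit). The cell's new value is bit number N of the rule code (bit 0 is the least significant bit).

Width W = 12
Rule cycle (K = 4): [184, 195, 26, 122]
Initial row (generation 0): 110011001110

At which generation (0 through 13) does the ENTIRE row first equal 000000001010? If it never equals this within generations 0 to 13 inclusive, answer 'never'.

Gen 0: 110011001110
Gen 1 (rule 184): 101010101101
Gen 2 (rule 195): 000000000100
Gen 3 (rule 26): 000000001010
Gen 4 (rule 122): 000000010101
Gen 5 (rule 184): 000000001010
Gen 6 (rule 195): 111111110000
Gen 7 (rule 26): 100000001000
Gen 8 (rule 122): 010000010100
Gen 9 (rule 184): 001000001010
Gen 10 (rule 195): 110011110000
Gen 11 (rule 26): 101110001000
Gen 12 (rule 122): 011011010100
Gen 13 (rule 184): 010110101010

Answer: 3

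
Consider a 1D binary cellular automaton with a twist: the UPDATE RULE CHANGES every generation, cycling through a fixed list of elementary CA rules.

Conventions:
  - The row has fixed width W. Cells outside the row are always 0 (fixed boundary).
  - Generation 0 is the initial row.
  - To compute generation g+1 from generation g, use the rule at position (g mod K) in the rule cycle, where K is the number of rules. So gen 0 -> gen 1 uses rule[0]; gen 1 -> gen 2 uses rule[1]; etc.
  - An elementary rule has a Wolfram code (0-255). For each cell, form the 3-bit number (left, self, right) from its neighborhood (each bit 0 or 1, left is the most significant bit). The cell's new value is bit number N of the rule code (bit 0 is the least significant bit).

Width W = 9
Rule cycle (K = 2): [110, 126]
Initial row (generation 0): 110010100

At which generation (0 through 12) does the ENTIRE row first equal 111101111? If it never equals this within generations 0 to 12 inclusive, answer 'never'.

Gen 0: 110010100
Gen 1 (rule 110): 110111100
Gen 2 (rule 126): 111100110
Gen 3 (rule 110): 100101110
Gen 4 (rule 126): 111111011
Gen 5 (rule 110): 100001111
Gen 6 (rule 126): 110011001
Gen 7 (rule 110): 110111011
Gen 8 (rule 126): 111101111
Gen 9 (rule 110): 100111001
Gen 10 (rule 126): 111101111
Gen 11 (rule 110): 100111001
Gen 12 (rule 126): 111101111

Answer: 8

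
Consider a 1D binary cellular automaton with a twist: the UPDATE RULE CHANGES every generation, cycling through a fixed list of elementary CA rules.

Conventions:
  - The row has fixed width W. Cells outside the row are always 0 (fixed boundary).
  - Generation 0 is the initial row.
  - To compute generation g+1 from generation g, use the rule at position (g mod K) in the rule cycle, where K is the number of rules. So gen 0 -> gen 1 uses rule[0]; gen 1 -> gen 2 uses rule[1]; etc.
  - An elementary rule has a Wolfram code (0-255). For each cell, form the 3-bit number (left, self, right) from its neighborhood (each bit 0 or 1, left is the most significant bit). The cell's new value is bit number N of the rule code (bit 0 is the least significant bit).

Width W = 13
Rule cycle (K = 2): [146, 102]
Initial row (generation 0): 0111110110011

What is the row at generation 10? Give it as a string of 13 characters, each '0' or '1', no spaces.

Gen 0: 0111110110011
Gen 1 (rule 146): 1011100001100
Gen 2 (rule 102): 1100100010100
Gen 3 (rule 146): 0011010100010
Gen 4 (rule 102): 0101111100110
Gen 5 (rule 146): 1000111011001
Gen 6 (rule 102): 1001001101011
Gen 7 (rule 146): 0110110000000
Gen 8 (rule 102): 1011010000000
Gen 9 (rule 146): 0000001000000
Gen 10 (rule 102): 0000011000000

Answer: 0000011000000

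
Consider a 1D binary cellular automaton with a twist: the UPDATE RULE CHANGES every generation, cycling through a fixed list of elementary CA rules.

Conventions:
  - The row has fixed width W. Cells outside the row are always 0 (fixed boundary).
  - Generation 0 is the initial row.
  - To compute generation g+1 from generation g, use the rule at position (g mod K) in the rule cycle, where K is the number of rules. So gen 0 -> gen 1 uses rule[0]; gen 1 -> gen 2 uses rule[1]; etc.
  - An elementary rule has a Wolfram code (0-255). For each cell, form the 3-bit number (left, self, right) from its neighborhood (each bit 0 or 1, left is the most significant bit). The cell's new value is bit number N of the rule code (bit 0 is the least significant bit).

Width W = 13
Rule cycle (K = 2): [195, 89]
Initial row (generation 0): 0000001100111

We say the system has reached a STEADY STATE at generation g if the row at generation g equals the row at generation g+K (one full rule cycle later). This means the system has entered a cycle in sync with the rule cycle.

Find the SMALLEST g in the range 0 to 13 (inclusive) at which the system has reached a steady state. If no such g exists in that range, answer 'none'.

Answer: none

Derivation:
Gen 0: 0000001100111
Gen 1 (rule 195): 1111110101011
Gen 2 (rule 89): 1000010000011
Gen 3 (rule 195): 0011100111101
Gen 4 (rule 89): 1010110100100
Gen 5 (rule 195): 0000010001001
Gen 6 (rule 89): 1111001100100
Gen 7 (rule 195): 0111010101001
Gen 8 (rule 89): 0101000000100
Gen 9 (rule 195): 1000011111001
Gen 10 (rule 89): 0111010001100
Gen 11 (rule 195): 1011000110101
Gen 12 (rule 89): 0011110110000
Gen 13 (rule 195): 1101110010111
Gen 14 (rule 89): 1101011000101
Gen 15 (rule 195): 0100001011000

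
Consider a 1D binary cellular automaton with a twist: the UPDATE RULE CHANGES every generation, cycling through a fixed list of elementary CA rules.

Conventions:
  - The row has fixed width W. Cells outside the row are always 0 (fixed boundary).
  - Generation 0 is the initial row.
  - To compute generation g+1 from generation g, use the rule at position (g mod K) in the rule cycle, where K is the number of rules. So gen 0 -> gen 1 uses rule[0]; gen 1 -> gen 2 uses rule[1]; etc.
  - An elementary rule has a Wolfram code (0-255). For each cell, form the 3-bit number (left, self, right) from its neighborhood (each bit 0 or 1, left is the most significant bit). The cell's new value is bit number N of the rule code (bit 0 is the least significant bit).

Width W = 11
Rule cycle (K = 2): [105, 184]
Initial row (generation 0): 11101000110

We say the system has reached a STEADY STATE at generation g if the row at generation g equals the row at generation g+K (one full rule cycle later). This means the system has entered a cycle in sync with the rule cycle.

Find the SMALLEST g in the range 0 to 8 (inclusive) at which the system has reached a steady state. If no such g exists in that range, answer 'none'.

Gen 0: 11101000110
Gen 1 (rule 105): 10110010110
Gen 2 (rule 184): 01101001101
Gen 3 (rule 105): 01110001110
Gen 4 (rule 184): 01101001101
Gen 5 (rule 105): 01110001110
Gen 6 (rule 184): 01101001101
Gen 7 (rule 105): 01110001110
Gen 8 (rule 184): 01101001101
Gen 9 (rule 105): 01110001110
Gen 10 (rule 184): 01101001101

Answer: 2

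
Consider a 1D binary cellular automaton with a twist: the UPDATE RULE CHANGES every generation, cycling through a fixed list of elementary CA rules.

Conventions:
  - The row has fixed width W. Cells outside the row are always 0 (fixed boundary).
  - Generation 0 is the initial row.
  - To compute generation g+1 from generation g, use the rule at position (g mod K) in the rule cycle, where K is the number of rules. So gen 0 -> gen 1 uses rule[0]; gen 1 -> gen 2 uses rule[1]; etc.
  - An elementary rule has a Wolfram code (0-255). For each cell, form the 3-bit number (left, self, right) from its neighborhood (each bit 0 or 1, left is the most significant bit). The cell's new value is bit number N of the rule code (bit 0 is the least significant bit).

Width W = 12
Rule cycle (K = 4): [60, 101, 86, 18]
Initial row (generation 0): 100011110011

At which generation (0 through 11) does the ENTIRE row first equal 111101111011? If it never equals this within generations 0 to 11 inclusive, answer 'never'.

Gen 0: 100011110011
Gen 1 (rule 60): 110010001010
Gen 2 (rule 101): 010010101110
Gen 3 (rule 86): 111110100011
Gen 4 (rule 18): 000000010100
Gen 5 (rule 60): 000000011110
Gen 6 (rule 101): 111111000010
Gen 7 (rule 86): 000001100111
Gen 8 (rule 18): 000010011000
Gen 9 (rule 60): 000011010100
Gen 10 (rule 101): 111001111101
Gen 11 (rule 86): 001110000101

Answer: never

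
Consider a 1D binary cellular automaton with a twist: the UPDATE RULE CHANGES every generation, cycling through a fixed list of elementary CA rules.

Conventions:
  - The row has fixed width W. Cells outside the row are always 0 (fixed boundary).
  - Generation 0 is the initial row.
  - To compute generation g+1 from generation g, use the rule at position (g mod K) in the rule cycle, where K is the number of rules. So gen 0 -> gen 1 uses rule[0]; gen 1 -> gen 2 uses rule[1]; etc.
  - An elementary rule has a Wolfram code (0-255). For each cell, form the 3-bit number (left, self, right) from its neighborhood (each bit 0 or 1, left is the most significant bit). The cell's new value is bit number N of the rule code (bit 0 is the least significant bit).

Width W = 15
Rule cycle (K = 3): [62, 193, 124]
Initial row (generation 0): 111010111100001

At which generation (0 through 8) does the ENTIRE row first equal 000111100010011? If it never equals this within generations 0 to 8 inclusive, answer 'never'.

Answer: 4

Derivation:
Gen 0: 111010111100001
Gen 1 (rule 62): 100111100010011
Gen 2 (rule 193): 000011101000001
Gen 3 (rule 124): 000010111100001
Gen 4 (rule 62): 000111100010011
Gen 5 (rule 193): 110011101000001
Gen 6 (rule 124): 111010111100001
Gen 7 (rule 62): 100111100010011
Gen 8 (rule 193): 000011101000001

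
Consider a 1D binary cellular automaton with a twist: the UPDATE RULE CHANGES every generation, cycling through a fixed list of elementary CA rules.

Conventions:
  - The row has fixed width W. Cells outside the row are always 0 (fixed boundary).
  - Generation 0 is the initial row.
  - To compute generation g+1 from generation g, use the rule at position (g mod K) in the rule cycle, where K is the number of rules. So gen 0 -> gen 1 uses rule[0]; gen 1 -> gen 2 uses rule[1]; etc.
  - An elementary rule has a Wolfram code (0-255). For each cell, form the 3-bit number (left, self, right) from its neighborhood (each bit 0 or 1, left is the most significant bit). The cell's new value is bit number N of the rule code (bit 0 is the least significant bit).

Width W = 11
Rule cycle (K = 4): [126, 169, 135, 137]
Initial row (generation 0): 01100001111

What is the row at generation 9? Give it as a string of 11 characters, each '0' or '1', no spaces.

Answer: 10111001111

Derivation:
Gen 0: 01100001111
Gen 1 (rule 126): 11110011001
Gen 2 (rule 169): 11100010000
Gen 3 (rule 135): 01001110111
Gen 4 (rule 137): 00001100110
Gen 5 (rule 126): 00011111111
Gen 6 (rule 169): 11011111110
Gen 7 (rule 135): 00001111100
Gen 8 (rule 137): 11101111001
Gen 9 (rule 126): 10111001111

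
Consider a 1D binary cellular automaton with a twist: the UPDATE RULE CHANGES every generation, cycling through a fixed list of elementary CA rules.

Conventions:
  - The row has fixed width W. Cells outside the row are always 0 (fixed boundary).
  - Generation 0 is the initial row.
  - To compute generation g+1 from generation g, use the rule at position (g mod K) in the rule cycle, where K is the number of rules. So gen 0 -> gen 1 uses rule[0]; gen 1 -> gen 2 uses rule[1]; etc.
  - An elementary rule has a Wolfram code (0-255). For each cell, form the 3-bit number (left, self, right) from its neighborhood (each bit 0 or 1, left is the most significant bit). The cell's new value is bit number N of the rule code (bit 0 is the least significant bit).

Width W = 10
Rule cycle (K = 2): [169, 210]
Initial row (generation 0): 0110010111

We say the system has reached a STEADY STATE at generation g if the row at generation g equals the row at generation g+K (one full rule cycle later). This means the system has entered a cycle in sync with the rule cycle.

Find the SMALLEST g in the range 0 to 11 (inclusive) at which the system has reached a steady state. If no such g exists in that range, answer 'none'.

Answer: 1

Derivation:
Gen 0: 0110010111
Gen 1 (rule 169): 0100001110
Gen 2 (rule 210): 1010010111
Gen 3 (rule 169): 0100001110
Gen 4 (rule 210): 1010010111
Gen 5 (rule 169): 0100001110
Gen 6 (rule 210): 1010010111
Gen 7 (rule 169): 0100001110
Gen 8 (rule 210): 1010010111
Gen 9 (rule 169): 0100001110
Gen 10 (rule 210): 1010010111
Gen 11 (rule 169): 0100001110
Gen 12 (rule 210): 1010010111
Gen 13 (rule 169): 0100001110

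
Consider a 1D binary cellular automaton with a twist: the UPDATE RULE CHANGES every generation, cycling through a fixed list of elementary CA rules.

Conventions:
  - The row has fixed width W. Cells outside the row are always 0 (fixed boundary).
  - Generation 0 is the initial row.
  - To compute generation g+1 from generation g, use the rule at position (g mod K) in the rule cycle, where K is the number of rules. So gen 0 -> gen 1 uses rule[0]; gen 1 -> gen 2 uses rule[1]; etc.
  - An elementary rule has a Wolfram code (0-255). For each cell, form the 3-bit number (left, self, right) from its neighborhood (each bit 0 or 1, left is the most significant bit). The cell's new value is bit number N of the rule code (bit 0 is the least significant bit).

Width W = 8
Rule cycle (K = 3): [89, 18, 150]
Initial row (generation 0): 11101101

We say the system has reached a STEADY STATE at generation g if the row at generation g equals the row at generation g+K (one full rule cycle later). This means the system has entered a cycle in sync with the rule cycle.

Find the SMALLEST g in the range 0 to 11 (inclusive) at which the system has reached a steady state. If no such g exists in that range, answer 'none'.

Answer: 5

Derivation:
Gen 0: 11101101
Gen 1 (rule 89): 10101100
Gen 2 (rule 18): 00000010
Gen 3 (rule 150): 00000111
Gen 4 (rule 89): 11110101
Gen 5 (rule 18): 00000000
Gen 6 (rule 150): 00000000
Gen 7 (rule 89): 11111111
Gen 8 (rule 18): 00000000
Gen 9 (rule 150): 00000000
Gen 10 (rule 89): 11111111
Gen 11 (rule 18): 00000000
Gen 12 (rule 150): 00000000
Gen 13 (rule 89): 11111111
Gen 14 (rule 18): 00000000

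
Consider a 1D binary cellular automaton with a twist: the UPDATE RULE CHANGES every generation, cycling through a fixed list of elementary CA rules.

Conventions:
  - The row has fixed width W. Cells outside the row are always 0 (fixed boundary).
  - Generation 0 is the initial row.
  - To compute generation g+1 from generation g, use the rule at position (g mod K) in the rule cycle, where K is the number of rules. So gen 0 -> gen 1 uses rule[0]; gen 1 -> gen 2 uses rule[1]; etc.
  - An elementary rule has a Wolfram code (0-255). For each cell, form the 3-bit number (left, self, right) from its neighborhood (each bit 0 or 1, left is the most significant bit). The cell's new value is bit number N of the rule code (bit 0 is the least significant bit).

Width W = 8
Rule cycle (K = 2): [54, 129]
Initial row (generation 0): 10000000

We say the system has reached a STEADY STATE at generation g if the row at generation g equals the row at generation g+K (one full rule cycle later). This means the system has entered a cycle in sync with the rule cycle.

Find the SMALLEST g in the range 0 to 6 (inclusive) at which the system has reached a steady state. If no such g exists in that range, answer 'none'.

Answer: none

Derivation:
Gen 0: 10000000
Gen 1 (rule 54): 11000000
Gen 2 (rule 129): 00011111
Gen 3 (rule 54): 00100000
Gen 4 (rule 129): 10001111
Gen 5 (rule 54): 11010000
Gen 6 (rule 129): 00000111
Gen 7 (rule 54): 00001000
Gen 8 (rule 129): 11100011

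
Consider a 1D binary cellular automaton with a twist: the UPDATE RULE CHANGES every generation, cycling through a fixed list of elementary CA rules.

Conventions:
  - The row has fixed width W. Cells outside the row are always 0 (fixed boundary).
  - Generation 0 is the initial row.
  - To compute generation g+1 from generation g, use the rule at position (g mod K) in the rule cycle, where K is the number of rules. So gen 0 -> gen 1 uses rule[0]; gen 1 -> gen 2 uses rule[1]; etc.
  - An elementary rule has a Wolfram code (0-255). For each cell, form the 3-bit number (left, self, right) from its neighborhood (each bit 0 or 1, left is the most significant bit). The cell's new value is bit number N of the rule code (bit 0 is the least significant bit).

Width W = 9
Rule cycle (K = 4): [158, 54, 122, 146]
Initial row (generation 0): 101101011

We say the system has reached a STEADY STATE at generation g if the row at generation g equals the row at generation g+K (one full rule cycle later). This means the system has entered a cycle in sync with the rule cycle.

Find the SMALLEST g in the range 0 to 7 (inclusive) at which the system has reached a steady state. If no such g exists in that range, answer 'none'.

Answer: 4

Derivation:
Gen 0: 101101011
Gen 1 (rule 158): 101001010
Gen 2 (rule 54): 111111111
Gen 3 (rule 122): 100000001
Gen 4 (rule 146): 010000010
Gen 5 (rule 158): 111000111
Gen 6 (rule 54): 000101000
Gen 7 (rule 122): 001010100
Gen 8 (rule 146): 010000010
Gen 9 (rule 158): 111000111
Gen 10 (rule 54): 000101000
Gen 11 (rule 122): 001010100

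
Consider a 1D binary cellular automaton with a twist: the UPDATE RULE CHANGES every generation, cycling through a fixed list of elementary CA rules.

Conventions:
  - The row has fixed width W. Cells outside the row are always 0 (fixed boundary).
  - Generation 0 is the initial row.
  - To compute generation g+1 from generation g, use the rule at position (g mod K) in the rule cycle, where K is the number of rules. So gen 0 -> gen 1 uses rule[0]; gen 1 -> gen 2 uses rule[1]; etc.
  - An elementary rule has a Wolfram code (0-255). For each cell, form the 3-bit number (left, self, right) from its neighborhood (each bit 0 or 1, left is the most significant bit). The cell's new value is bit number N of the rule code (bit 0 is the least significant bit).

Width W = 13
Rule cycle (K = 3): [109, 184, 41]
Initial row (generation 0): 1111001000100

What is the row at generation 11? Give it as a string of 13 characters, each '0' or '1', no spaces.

Answer: 0010111011110

Derivation:
Gen 0: 1111001000100
Gen 1 (rule 109): 1001001010101
Gen 2 (rule 184): 0100100101010
Gen 3 (rule 41): 0000000010100
Gen 4 (rule 109): 1111111011101
Gen 5 (rule 184): 1111110111010
Gen 6 (rule 41): 1000001100100
Gen 7 (rule 109): 1011101100101
Gen 8 (rule 184): 0111011010010
Gen 9 (rule 41): 0100110100000
Gen 10 (rule 109): 0100111101111
Gen 11 (rule 184): 0010111011110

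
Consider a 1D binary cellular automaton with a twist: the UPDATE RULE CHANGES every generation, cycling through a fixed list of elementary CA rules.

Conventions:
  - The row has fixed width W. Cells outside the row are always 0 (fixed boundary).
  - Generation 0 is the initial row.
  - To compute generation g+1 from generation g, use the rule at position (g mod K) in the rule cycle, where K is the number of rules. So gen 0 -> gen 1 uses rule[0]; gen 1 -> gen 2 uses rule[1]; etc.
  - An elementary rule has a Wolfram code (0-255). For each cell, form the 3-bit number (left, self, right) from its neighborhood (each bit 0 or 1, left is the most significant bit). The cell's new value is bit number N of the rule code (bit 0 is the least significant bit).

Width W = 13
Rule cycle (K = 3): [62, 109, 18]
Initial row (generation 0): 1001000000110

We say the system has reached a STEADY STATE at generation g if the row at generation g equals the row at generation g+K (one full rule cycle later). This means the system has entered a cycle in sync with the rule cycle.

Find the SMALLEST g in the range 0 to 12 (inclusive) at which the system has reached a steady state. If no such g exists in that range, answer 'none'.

Gen 0: 1001000000110
Gen 1 (rule 62): 1111100001101
Gen 2 (rule 109): 1000101101111
Gen 3 (rule 18): 0101000000000
Gen 4 (rule 62): 1111100000000
Gen 5 (rule 109): 1000101111111
Gen 6 (rule 18): 0101000000000
Gen 7 (rule 62): 1111100000000
Gen 8 (rule 109): 1000101111111
Gen 9 (rule 18): 0101000000000
Gen 10 (rule 62): 1111100000000
Gen 11 (rule 109): 1000101111111
Gen 12 (rule 18): 0101000000000
Gen 13 (rule 62): 1111100000000
Gen 14 (rule 109): 1000101111111
Gen 15 (rule 18): 0101000000000

Answer: 3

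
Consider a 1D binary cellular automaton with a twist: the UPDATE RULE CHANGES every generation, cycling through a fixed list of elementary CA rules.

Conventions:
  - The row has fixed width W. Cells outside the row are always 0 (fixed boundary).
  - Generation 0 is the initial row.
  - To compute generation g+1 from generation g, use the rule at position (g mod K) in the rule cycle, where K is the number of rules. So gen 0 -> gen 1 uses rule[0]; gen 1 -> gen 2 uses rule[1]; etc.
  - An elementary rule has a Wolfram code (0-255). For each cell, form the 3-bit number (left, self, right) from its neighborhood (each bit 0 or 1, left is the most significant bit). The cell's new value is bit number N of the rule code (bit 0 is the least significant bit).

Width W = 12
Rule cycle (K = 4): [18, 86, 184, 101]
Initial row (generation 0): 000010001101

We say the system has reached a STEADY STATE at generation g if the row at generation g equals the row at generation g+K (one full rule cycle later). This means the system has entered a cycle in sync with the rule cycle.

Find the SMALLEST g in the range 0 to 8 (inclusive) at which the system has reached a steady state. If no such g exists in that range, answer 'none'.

Answer: 5

Derivation:
Gen 0: 000010001101
Gen 1 (rule 18): 000101010000
Gen 2 (rule 86): 001101011000
Gen 3 (rule 184): 001010110100
Gen 4 (rule 101): 101111011101
Gen 5 (rule 18): 000000000000
Gen 6 (rule 86): 000000000000
Gen 7 (rule 184): 000000000000
Gen 8 (rule 101): 111111111111
Gen 9 (rule 18): 000000000000
Gen 10 (rule 86): 000000000000
Gen 11 (rule 184): 000000000000
Gen 12 (rule 101): 111111111111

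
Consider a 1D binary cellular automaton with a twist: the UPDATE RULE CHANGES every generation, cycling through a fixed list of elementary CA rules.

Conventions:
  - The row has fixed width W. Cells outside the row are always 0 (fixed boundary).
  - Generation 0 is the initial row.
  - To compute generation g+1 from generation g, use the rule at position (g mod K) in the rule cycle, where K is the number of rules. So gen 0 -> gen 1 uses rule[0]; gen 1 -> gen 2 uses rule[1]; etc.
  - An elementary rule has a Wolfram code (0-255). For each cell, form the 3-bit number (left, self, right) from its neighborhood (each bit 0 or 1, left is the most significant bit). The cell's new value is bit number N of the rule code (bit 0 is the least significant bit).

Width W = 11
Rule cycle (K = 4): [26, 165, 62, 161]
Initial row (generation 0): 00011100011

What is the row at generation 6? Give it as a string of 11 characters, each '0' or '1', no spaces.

Gen 0: 00011100011
Gen 1 (rule 26): 00110010110
Gen 2 (rule 165): 10000011000
Gen 3 (rule 62): 11000110100
Gen 4 (rule 161): 00010001001
Gen 5 (rule 26): 00101010110
Gen 6 (rule 165): 10111111000

Answer: 10111111000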